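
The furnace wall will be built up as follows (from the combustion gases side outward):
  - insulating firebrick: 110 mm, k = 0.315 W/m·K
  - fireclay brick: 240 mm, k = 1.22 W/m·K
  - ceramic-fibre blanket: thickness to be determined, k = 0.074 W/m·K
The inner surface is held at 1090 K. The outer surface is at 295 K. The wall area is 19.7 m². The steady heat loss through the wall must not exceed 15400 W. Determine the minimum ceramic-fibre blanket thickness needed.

Series thermal resistances:
R_insulating firebrick = L/(kA) = 0.11/(0.315×19.7) = 0.01773 K/W
R_fireclay brick = L/(kA) = 0.24/(1.22×19.7) = 0.009986 K/W
Sum of the known resistances R_other = 0.02771 K/W
Required total resistance R_tot = ΔT/Q_allow = 795/15400 = 0.05162 K/W
R_ceramic-fibre blanket = R_tot − R_other = 0.02391 K/W
L = R·k·A = 0.02391×0.074×19.7

L ≈ 34.9 mm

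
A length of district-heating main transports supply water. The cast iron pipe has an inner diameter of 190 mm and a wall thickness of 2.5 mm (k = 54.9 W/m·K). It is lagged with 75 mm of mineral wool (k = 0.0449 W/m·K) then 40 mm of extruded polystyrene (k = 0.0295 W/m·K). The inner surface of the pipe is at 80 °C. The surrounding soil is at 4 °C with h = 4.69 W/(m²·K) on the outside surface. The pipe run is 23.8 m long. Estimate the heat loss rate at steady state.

For a radial system each layer contributes R = ln(r_out/r_in)/(2πkL); films add R = 1/(hA).
R_cast iron pipe wall = ln(97.5/95)/(2π×54.9×23.8) = 3.164×10^-6 K/W
R_mineral wool = ln(172.5/97.5)/(2π×0.0449×23.8) = 0.08497 K/W
R_extruded polystyrene = ln(212.5/172.5)/(2π×0.0295×23.8) = 0.04727 K/W
R_outer film = 1/(h_o·2πr_oL) = 1/(4.69×2π×0.2125×23.8) = 0.00671 K/W
R_total = 0.139 K/W
Q = ΔT/R_total = 76/0.139

Q ≈ 547 W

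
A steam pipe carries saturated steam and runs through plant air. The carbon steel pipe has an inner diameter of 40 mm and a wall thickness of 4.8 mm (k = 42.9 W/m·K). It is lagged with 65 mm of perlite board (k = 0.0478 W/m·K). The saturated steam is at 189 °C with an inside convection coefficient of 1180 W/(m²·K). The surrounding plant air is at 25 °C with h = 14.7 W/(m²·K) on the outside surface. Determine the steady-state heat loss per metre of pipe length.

Per-layer cylindrical resistances, series-summed:
R_inner film = 1/(h_i·2πr₁L) = 1/(1180×2π×0.02×1) = 0.006744 K/W
R_carbon steel pipe wall = ln(24.8/20)/(2π×42.9×1) = 7.98×10^-4 K/W
R_perlite board = ln(89.8/24.8)/(2π×0.0478×1) = 4.284 K/W
R_outer film = 1/(h_o·2πr_oL) = 1/(14.7×2π×0.0898×1) = 0.1206 K/W
R_total = 4.412 K/W
Q = ΔT/R_total = 164/4.412

q′ ≈ 37.2 W/m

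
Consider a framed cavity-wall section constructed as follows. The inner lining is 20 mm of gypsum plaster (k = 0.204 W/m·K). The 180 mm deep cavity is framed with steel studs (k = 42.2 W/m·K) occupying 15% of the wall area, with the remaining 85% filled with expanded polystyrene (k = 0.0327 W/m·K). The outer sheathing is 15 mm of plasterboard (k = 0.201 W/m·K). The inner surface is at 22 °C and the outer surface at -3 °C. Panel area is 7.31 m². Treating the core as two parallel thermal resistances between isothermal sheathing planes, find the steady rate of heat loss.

Sheathing layers in series; stud and cavity paths in parallel between them.
R_inner = 0.02/(0.204×7.31) = 0.01341 K/W
R_stud  = 0.18/(42.2×0.15×7.31) = 0.00389 K/W
R_cav   = 0.18/(0.0327×0.85×7.31) = 0.8859 K/W
1/R_core = 1/R_stud + 1/R_cav → R_core = 0.003873 K/W
R_outer = 0.015/(0.201×7.31) = 0.01021 K/W
R_total = 0.02749 K/W
Q = ΔT/R_total = 25/0.02749

Q ≈ 909 W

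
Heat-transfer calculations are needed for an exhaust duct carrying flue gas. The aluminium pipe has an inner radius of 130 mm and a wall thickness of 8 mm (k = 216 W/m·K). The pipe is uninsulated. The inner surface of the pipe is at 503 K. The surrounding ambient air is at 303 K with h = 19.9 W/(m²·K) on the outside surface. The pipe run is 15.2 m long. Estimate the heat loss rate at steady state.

Per-layer cylindrical resistances, series-summed:
R_aluminium pipe wall = ln(138/130)/(2π×216×15.2) = 2.895×10^-6 K/W
R_outer film = 1/(h_o·2πr_oL) = 1/(19.9×2π×0.138×15.2) = 0.003813 K/W
R_total = 0.003816 K/W
Q = ΔT/R_total = 200/0.003816

Q ≈ 52400 W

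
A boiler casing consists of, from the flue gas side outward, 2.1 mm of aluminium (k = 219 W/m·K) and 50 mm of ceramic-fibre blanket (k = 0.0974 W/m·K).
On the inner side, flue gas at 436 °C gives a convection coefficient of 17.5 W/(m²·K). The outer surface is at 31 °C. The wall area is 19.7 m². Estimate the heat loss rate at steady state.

Using the resistance-network approach (series):
R_inner film = 1/(h_i·A) = 1/(17.5×19.7) = 0.002901 K/W
R_aluminium = L/(kA) = 0.0021/(219×19.7) = 4.868×10^-7 K/W
R_ceramic-fibre blanket = L/(kA) = 0.05/(0.0974×19.7) = 0.02606 K/W
R_total = 0.02896 K/W
Q = ΔT / R_total = 405 / 0.02896

Q ≈ 14000 W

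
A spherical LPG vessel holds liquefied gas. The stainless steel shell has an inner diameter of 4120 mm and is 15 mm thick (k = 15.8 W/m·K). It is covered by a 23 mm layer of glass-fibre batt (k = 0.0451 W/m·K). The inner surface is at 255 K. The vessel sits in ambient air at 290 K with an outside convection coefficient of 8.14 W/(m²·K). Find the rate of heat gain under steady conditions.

Radial (spherical) resistances in series:
R_stainless steel shell = (1/2.06 − 1/2.075)/(4π×15.8) = 1.767×10^-5 K/W
R_glass-fibre batt = (1/2.075 − 1/2.098)/(4π×0.0451) = 0.009322 K/W
R_outer film = 1/(h·4πr_o²) = 1/(8.14×4π×2.098²) = 0.002221 K/W
R_total = 0.01156 K/W
Q = ΔT/R_total = 35/0.01156

Q ≈ 3030 W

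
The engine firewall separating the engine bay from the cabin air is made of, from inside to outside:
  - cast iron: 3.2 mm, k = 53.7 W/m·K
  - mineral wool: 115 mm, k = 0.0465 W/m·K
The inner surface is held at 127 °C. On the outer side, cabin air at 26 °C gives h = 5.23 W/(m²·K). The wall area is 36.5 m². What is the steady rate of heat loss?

Q ≈ 1380 W

Using the resistance-network approach (series):
R_cast iron = L/(kA) = 0.0032/(53.7×36.5) = 1.633×10^-6 K/W
R_mineral wool = L/(kA) = 0.115/(0.0465×36.5) = 0.06776 K/W
R_outer film = 1/(h_o·A) = 1/(5.23×36.5) = 0.005238 K/W
R_total = 0.073 K/W
Q = ΔT / R_total = 101 / 0.073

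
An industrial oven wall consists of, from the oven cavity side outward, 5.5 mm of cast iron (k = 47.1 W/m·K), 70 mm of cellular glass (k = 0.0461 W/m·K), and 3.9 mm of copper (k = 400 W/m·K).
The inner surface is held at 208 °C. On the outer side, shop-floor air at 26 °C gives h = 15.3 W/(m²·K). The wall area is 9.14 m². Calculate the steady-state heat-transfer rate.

Q ≈ 1050 W

Using the resistance-network approach (series):
R_cast iron = L/(kA) = 0.0055/(47.1×9.14) = 1.278×10^-5 K/W
R_cellular glass = L/(kA) = 0.07/(0.0461×9.14) = 0.1661 K/W
R_copper = L/(kA) = 0.0039/(400×9.14) = 1.067×10^-6 K/W
R_outer film = 1/(h_o·A) = 1/(15.3×9.14) = 0.007151 K/W
R_total = 0.1733 K/W
Q = ΔT / R_total = 182 / 0.1733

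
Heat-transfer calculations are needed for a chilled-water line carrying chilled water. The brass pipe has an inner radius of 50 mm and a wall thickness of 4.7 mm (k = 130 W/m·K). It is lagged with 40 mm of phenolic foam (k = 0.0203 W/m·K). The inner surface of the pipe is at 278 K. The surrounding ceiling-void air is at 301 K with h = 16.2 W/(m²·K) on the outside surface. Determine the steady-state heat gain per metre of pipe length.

q′ ≈ 5.22 W/m

For a radial system each layer contributes R = ln(r_out/r_in)/(2πkL); films add R = 1/(hA).
R_brass pipe wall = ln(54.7/50)/(2π×130×1) = 1.1×10^-4 K/W
R_phenolic foam = ln(94.7/54.7)/(2π×0.0203×1) = 4.303 K/W
R_outer film = 1/(h_o·2πr_oL) = 1/(16.2×2π×0.0947×1) = 0.1037 K/W
R_total = 4.407 K/W
Q = ΔT/R_total = 23/4.407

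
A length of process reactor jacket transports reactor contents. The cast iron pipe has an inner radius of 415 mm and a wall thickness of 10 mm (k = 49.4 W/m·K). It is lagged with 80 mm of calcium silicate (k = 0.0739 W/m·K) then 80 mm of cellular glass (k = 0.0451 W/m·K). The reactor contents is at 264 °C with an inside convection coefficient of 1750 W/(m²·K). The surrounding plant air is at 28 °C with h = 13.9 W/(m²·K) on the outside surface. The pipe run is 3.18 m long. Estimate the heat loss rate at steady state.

Cylindrical conduction, so R = ln(r₂/r₁)/(2πkL) per layer, in series:
R_inner film = 1/(h_i·2πr₁L) = 1/(1750×2π×0.415×3.18) = 6.891×10^-5 K/W
R_cast iron pipe wall = ln(425/415)/(2π×49.4×3.18) = 2.412×10^-5 K/W
R_calcium silicate = ln(505/425)/(2π×0.0739×3.18) = 0.1168 K/W
R_cellular glass = ln(585/505)/(2π×0.0451×3.18) = 0.1632 K/W
R_outer film = 1/(h_o·2πr_oL) = 1/(13.9×2π×0.585×3.18) = 0.006155 K/W
R_total = 0.2862 K/W
Q = ΔT/R_total = 236/0.2862

Q ≈ 824 W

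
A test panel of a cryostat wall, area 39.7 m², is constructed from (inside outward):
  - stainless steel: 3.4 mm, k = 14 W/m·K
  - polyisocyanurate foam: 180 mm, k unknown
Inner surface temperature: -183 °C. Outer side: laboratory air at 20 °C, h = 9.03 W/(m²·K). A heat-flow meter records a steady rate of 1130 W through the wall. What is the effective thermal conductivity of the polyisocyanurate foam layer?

k ≈ 0.0256 W/(m·K)

Series thermal resistances:
R_stainless steel = L/(kA) = 0.0034/(14×39.7) = 6.117×10^-6 K/W
R_outer film = 1/(h_o·A) = 1/(9.03×39.7) = 0.002789 K/W
Sum of known resistances R_other = 0.002796 K/W
Total R = ΔT/Q = 203/1130 = 0.1796 K/W
R_polyisocyanurate foam = R_total − R_other = 0.1769 K/W
k = L/(R·A) = 0.18/(0.1769×39.7)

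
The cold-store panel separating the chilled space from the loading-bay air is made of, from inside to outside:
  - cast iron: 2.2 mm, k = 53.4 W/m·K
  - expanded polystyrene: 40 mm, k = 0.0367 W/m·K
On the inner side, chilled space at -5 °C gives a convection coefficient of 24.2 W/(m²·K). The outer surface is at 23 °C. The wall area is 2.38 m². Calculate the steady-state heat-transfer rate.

Q ≈ 58.9 W

Using the resistance-network approach (series):
R_inner film = 1/(h_i·A) = 1/(24.2×2.38) = 0.01736 K/W
R_cast iron = L/(kA) = 0.0022/(53.4×2.38) = 1.731×10^-5 K/W
R_expanded polystyrene = L/(kA) = 0.04/(0.0367×2.38) = 0.4579 K/W
R_total = 0.4753 K/W
Q = ΔT / R_total = 28 / 0.4753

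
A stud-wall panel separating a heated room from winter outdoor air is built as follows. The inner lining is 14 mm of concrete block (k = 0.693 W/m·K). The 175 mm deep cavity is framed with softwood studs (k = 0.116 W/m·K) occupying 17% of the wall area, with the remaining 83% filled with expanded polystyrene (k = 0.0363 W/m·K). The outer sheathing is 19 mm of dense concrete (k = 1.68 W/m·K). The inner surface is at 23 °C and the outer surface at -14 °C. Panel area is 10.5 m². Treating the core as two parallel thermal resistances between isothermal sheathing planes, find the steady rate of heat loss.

Q ≈ 110 W

Sheathing layers in series; stud and cavity paths in parallel between them.
R_inner = 0.014/(0.693×10.5) = 0.001924 K/W
R_stud  = 0.175/(0.116×0.17×10.5) = 0.8452 K/W
R_cav   = 0.175/(0.0363×0.83×10.5) = 0.5532 K/W
1/R_core = 1/R_stud + 1/R_cav → R_core = 0.3343 K/W
R_outer = 0.019/(1.68×10.5) = 0.001077 K/W
R_total = 0.3373 K/W
Q = ΔT/R_total = 37/0.3373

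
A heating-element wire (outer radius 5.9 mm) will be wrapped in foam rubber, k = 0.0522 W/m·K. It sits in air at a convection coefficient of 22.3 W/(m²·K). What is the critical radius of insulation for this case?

For a cylinder r_cr = k/h = 0.0522/22.3
r_cr = 2.34 mm; since the bare radius (5.9 mm) is above r_cr, any added insulation will reduce heat loss.

r_cr ≈ 2.34 mm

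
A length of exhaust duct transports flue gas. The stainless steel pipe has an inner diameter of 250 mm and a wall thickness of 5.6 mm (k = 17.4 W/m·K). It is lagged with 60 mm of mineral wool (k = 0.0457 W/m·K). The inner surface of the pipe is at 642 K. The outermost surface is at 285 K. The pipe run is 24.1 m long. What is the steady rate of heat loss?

Per-layer cylindrical resistances, series-summed:
R_stainless steel pipe wall = ln(130.6/125)/(2π×17.4×24.1) = 1.663×10^-5 K/W
R_mineral wool = ln(190.6/130.6)/(2π×0.0457×24.1) = 0.05463 K/W
R_total = 0.05465 K/W
Q = ΔT/R_total = 357/0.05465

Q ≈ 6530 W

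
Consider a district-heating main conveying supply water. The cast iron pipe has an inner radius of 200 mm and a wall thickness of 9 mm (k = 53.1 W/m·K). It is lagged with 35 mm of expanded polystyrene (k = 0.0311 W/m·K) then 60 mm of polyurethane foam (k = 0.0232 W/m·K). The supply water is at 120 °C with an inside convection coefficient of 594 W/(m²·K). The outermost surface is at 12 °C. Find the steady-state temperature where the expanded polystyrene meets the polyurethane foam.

T ≈ 82.8 °C

Radial resistances (cylindrical: R_cond = ln(r_o/r_i)/(2πkL), R_conv = 1/(h·2πrL)):
R_inner film = 1/(h_i·2πr₁L) = 1/(594×2π×0.2×1) = 0.00134 K/W
R_cast iron pipe wall = ln(209/200)/(2π×53.1×1) = 1.319×10^-4 K/W
R_expanded polystyrene = ln(244/209)/(2π×0.0311×1) = 0.7924 K/W
R_polyurethane foam = ln(304/244)/(2π×0.0232×1) = 1.508 K/W
R_total = 2.302 K/W
Q = ΔT/R_total = 108/2.302
Q = 46.9 W/m
T_interface = T_inner − Q·ΣR(inner→interface) = 120 − 46.9×0.7938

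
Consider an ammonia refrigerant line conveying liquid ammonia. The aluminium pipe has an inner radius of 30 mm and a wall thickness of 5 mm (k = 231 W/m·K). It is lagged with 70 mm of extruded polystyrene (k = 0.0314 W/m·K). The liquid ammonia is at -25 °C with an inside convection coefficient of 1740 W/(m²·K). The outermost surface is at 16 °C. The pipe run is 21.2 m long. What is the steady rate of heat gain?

Q ≈ 156 W

Radial resistances (cylindrical: R_cond = ln(r_o/r_i)/(2πkL), R_conv = 1/(h·2πrL)):
R_inner film = 1/(h_i·2πr₁L) = 1/(1740×2π×0.03×21.2) = 1.438×10^-4 K/W
R_aluminium pipe wall = ln(35/30)/(2π×231×21.2) = 5.01×10^-6 K/W
R_extruded polystyrene = ln(105/35)/(2π×0.0314×21.2) = 0.2627 K/W
R_total = 0.2628 K/W
Q = ΔT/R_total = 41/0.2628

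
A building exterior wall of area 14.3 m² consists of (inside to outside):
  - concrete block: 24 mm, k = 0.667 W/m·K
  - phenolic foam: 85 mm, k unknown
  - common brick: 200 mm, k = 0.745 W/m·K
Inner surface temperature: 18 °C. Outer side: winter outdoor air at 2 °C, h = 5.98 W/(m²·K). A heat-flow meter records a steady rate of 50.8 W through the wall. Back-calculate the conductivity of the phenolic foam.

Treating each layer as a thermal resistance in series:
R_concrete block = L/(kA) = 0.024/(0.667×14.3) = 0.002516 K/W
R_common brick = L/(kA) = 0.2/(0.745×14.3) = 0.01877 K/W
R_outer film = 1/(h_o·A) = 1/(5.98×14.3) = 0.01169 K/W
Sum of known resistances R_other = 0.03298 K/W
Total R = ΔT/Q = 16/50.8 = 0.315 K/W
R_phenolic foam = R_total − R_other = 0.282 K/W
k = L/(R·A) = 0.085/(0.282×14.3)

k ≈ 0.0211 W/(m·K)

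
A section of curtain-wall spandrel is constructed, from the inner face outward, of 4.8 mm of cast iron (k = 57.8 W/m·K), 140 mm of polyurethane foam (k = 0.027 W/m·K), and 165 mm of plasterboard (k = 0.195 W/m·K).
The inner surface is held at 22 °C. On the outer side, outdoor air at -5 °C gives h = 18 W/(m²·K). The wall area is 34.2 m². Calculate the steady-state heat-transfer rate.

Treating each layer as a thermal resistance in series:
R_cast iron = L/(kA) = 0.0048/(57.8×34.2) = 2.428×10^-6 K/W
R_polyurethane foam = L/(kA) = 0.14/(0.027×34.2) = 0.1516 K/W
R_plasterboard = L/(kA) = 0.165/(0.195×34.2) = 0.02474 K/W
R_outer film = 1/(h_o·A) = 1/(18×34.2) = 0.001624 K/W
R_total = 0.178 K/W
Q = ΔT / R_total = 27 / 0.178

Q ≈ 152 W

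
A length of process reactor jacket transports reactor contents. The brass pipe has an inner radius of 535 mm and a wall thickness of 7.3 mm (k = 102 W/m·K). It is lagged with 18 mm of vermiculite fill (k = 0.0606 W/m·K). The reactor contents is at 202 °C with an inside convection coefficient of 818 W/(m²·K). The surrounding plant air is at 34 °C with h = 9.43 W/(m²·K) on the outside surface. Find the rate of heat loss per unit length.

For a radial system each layer contributes R = ln(r_out/r_in)/(2πkL); films add R = 1/(hA).
R_inner film = 1/(h_i·2πr₁L) = 1/(818×2π×0.535×1) = 3.637×10^-4 K/W
R_brass pipe wall = ln(542.3/535)/(2π×102×1) = 2.115×10^-5 K/W
R_vermiculite fill = ln(560.3/542.3)/(2π×0.0606×1) = 0.08576 K/W
R_outer film = 1/(h_o·2πr_oL) = 1/(9.43×2π×0.5603×1) = 0.03012 K/W
R_total = 0.1163 K/W
Q = ΔT/R_total = 168/0.1163

q′ ≈ 1440 W/m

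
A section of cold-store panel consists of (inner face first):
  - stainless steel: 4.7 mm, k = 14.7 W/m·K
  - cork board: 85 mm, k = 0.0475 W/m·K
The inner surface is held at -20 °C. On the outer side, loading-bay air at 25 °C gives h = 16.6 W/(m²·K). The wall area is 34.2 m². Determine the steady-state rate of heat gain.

Q ≈ 832 W

Using the resistance-network approach (series):
R_stainless steel = L/(kA) = 0.0047/(14.7×34.2) = 9.349×10^-6 K/W
R_cork board = L/(kA) = 0.085/(0.0475×34.2) = 0.05232 K/W
R_outer film = 1/(h_o·A) = 1/(16.6×34.2) = 0.001761 K/W
R_total = 0.05409 K/W
Q = ΔT / R_total = 45 / 0.05409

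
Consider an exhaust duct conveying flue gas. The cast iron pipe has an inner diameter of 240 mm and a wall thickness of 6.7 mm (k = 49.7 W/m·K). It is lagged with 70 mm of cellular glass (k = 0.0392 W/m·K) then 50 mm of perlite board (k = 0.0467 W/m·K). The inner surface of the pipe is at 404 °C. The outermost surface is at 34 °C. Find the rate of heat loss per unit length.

q′ ≈ 145 W/m

For a radial system each layer contributes R = ln(r_out/r_in)/(2πkL); films add R = 1/(hA).
R_cast iron pipe wall = ln(126.7/120)/(2π×49.7×1) = 1.74×10^-4 K/W
R_cellular glass = ln(196.7/126.7)/(2π×0.0392×1) = 1.786 K/W
R_perlite board = ln(246.7/196.7)/(2π×0.0467×1) = 0.7719 K/W
R_total = 2.558 K/W
Q = ΔT/R_total = 370/2.558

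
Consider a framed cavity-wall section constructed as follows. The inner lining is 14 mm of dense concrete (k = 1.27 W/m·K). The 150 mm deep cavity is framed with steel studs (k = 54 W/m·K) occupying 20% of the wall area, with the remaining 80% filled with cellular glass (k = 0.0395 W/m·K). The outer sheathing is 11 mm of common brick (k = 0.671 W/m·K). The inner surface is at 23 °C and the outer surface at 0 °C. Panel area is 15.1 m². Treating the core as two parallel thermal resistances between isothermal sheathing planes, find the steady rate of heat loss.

Sheathing layers in series; stud and cavity paths in parallel between them.
R_inner = 0.014/(1.27×15.1) = 7.3×10^-4 K/W
R_stud  = 0.15/(54×0.2×15.1) = 9.198×10^-4 K/W
R_cav   = 0.15/(0.0395×0.8×15.1) = 0.3144 K/W
1/R_core = 1/R_stud + 1/R_cav → R_core = 9.171×10^-4 K/W
R_outer = 0.011/(0.671×15.1) = 0.001086 K/W
R_total = 0.002733 K/W
Q = ΔT/R_total = 23/0.002733

Q ≈ 8420 W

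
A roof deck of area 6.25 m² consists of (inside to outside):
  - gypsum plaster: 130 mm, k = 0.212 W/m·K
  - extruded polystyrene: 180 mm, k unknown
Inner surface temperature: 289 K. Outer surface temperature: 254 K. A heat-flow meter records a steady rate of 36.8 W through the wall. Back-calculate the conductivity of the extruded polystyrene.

k ≈ 0.0338 W/(m·K)

Series thermal resistances:
R_gypsum plaster = L/(kA) = 0.13/(0.212×6.25) = 0.09811 K/W
Sum of known resistances R_other = 0.09811 K/W
Total R = ΔT/Q = 35/36.8 = 0.9511 K/W
R_extruded polystyrene = R_total − R_other = 0.853 K/W
k = L/(R·A) = 0.18/(0.853×6.25)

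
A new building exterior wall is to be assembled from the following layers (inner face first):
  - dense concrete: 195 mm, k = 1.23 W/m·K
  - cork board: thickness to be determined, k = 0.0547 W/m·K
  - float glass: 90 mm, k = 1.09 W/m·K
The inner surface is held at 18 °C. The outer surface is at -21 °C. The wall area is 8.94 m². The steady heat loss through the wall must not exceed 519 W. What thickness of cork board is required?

Thermal resistances in series:
R_dense concrete = L/(kA) = 0.195/(1.23×8.94) = 0.01773 K/W
R_float glass = L/(kA) = 0.09/(1.09×8.94) = 0.009236 K/W
Sum of the known resistances R_other = 0.02697 K/W
Required total resistance R_tot = ΔT/Q_allow = 39/519 = 0.07514 K/W
R_cork board = R_tot − R_other = 0.04818 K/W
L = R·k·A = 0.04818×0.0547×8.94

L ≈ 23.6 mm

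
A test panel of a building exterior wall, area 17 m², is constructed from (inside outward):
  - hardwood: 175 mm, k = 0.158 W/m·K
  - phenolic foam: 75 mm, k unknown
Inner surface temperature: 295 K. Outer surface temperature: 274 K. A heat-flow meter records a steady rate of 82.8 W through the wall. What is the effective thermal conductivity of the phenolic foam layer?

Using the resistance-network approach (series):
R_hardwood = L/(kA) = 0.175/(0.158×17) = 0.06515 K/W
Sum of known resistances R_other = 0.06515 K/W
Total R = ΔT/Q = 21/82.8 = 0.2536 K/W
R_phenolic foam = R_total − R_other = 0.1885 K/W
k = L/(R·A) = 0.075/(0.1885×17)

k ≈ 0.0234 W/(m·K)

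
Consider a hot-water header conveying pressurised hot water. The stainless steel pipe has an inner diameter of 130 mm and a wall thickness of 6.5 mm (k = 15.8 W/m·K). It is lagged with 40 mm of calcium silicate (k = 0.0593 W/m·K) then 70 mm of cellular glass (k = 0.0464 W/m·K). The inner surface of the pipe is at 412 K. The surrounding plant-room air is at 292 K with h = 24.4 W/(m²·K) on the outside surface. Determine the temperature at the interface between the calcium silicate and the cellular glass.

T ≈ 363 K

Cylindrical conduction, so R = ln(r₂/r₁)/(2πkL) per layer, in series:
R_stainless steel pipe wall = ln(71.5/65)/(2π×15.8×1) = 9.601×10^-4 K/W
R_calcium silicate = ln(111.5/71.5)/(2π×0.0593×1) = 1.193 K/W
R_cellular glass = ln(181.5/111.5)/(2π×0.0464×1) = 1.671 K/W
R_outer film = 1/(h_o·2πr_oL) = 1/(24.4×2π×0.1815×1) = 0.03594 K/W
R_total = 2.901 K/W
Q = ΔT/R_total = 120/2.901
Q = 41.4 W/m
T_interface = T_inner − Q·ΣR(inner→interface) = 412 − 41.4×1.193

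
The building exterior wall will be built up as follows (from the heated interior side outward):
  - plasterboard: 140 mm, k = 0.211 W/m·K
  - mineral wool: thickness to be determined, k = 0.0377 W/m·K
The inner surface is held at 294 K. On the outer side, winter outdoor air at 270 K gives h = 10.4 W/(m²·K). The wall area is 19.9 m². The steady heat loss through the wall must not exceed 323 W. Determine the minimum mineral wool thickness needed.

L ≈ 27.1 mm

Treating each layer as a thermal resistance in series:
R_plasterboard = L/(kA) = 0.14/(0.211×19.9) = 0.03334 K/W
R_outer film = 1/(h_o·A) = 1/(10.4×19.9) = 0.004832 K/W
Sum of the known resistances R_other = 0.03817 K/W
Required total resistance R_tot = ΔT/Q_allow = 24/323 = 0.0743 K/W
R_mineral wool = R_tot − R_other = 0.03613 K/W
L = R·k·A = 0.03613×0.0377×19.9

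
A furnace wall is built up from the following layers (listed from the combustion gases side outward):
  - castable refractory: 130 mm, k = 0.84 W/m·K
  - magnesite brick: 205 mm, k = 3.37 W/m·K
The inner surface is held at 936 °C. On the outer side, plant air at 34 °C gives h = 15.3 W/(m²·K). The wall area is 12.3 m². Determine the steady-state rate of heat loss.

Q ≈ 39500 W

Model the wall as resistances in series:
R_castable refractory = L/(kA) = 0.13/(0.84×12.3) = 0.01258 K/W
R_magnesite brick = L/(kA) = 0.205/(3.37×12.3) = 0.004946 K/W
R_outer film = 1/(h_o·A) = 1/(15.3×12.3) = 0.005314 K/W
R_total = 0.02284 K/W
Q = ΔT / R_total = 902 / 0.02284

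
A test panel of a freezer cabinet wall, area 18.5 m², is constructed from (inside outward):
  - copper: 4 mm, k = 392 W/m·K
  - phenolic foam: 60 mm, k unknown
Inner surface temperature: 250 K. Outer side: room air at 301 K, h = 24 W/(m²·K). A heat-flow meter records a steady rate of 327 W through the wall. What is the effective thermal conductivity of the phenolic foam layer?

k ≈ 0.0211 W/(m·K)

Thermal resistances in series:
R_copper = L/(kA) = 0.004/(392×18.5) = 5.516×10^-7 K/W
R_outer film = 1/(h_o·A) = 1/(24×18.5) = 0.002252 K/W
Sum of known resistances R_other = 0.002253 K/W
Total R = ΔT/Q = 51/327 = 0.156 K/W
R_phenolic foam = R_total − R_other = 0.1537 K/W
k = L/(R·A) = 0.06/(0.1537×18.5)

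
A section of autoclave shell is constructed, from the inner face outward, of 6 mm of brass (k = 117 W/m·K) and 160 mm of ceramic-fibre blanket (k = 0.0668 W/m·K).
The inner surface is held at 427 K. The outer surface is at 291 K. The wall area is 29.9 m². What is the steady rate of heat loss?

Treating each layer as a thermal resistance in series:
R_brass = L/(kA) = 0.006/(117×29.9) = 1.715×10^-6 K/W
R_ceramic-fibre blanket = L/(kA) = 0.16/(0.0668×29.9) = 0.08011 K/W
R_total = 0.08011 K/W
Q = ΔT / R_total = 136 / 0.08011

Q ≈ 1700 W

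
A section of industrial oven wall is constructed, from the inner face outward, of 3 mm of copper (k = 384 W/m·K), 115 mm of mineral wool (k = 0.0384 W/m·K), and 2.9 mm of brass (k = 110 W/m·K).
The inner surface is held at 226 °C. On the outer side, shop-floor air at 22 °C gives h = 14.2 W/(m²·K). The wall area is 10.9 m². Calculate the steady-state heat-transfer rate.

Q ≈ 725 W

Treating each layer as a thermal resistance in series:
R_copper = L/(kA) = 0.003/(384×10.9) = 7.167×10^-7 K/W
R_mineral wool = L/(kA) = 0.115/(0.0384×10.9) = 0.2748 K/W
R_brass = L/(kA) = 0.0029/(110×10.9) = 2.419×10^-6 K/W
R_outer film = 1/(h_o·A) = 1/(14.2×10.9) = 0.006461 K/W
R_total = 0.2812 K/W
Q = ΔT / R_total = 204 / 0.2812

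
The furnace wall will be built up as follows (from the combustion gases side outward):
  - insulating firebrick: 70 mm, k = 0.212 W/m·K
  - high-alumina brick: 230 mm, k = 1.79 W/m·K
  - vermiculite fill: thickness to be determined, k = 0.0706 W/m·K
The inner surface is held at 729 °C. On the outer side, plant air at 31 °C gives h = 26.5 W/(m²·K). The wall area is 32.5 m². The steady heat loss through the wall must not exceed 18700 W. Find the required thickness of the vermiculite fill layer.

L ≈ 50.6 mm

Using the resistance-network approach (series):
R_insulating firebrick = L/(kA) = 0.07/(0.212×32.5) = 0.01016 K/W
R_high-alumina brick = L/(kA) = 0.23/(1.79×32.5) = 0.003954 K/W
R_outer film = 1/(h_o·A) = 1/(26.5×32.5) = 0.001161 K/W
Sum of the known resistances R_other = 0.01527 K/W
Required total resistance R_tot = ΔT/Q_allow = 698/18700 = 0.03733 K/W
R_vermiculite fill = R_tot − R_other = 0.02205 K/W
L = R·k·A = 0.02205×0.0706×32.5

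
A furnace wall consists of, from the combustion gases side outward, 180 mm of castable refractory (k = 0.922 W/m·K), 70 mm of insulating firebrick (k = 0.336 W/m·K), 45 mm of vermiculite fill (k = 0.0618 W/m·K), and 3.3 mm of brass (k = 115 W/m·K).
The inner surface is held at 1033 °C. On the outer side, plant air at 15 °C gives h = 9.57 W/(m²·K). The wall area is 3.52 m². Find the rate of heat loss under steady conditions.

Q ≈ 2900 W

Series thermal resistances:
R_castable refractory = L/(kA) = 0.18/(0.922×3.52) = 0.05546 K/W
R_insulating firebrick = L/(kA) = 0.07/(0.336×3.52) = 0.05919 K/W
R_vermiculite fill = L/(kA) = 0.045/(0.0618×3.52) = 0.2069 K/W
R_brass = L/(kA) = 0.0033/(115×3.52) = 8.152×10^-6 K/W
R_outer film = 1/(h_o·A) = 1/(9.57×3.52) = 0.02969 K/W
R_total = 0.3512 K/W
Q = ΔT / R_total = 1018 / 0.3512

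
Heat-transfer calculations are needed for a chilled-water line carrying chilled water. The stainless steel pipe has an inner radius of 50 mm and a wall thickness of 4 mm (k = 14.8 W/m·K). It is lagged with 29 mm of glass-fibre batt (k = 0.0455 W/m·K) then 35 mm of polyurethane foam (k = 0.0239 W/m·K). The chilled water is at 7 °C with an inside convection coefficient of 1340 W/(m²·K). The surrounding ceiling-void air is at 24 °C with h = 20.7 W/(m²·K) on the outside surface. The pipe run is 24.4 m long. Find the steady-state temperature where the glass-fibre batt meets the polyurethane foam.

Radial resistances (cylindrical: R_cond = ln(r_o/r_i)/(2πkL), R_conv = 1/(h·2πrL)):
R_inner film = 1/(h_i·2πr₁L) = 1/(1340×2π×0.05×24.4) = 9.735×10^-5 K/W
R_stainless steel pipe wall = ln(54/50)/(2π×14.8×24.4) = 3.392×10^-5 K/W
R_glass-fibre batt = ln(83/54)/(2π×0.0455×24.4) = 0.06162 K/W
R_polyurethane foam = ln(118/83)/(2π×0.0239×24.4) = 0.09602 K/W
R_outer film = 1/(h_o·2πr_oL) = 1/(20.7×2π×0.118×24.4) = 0.00267 K/W
R_total = 0.1604 K/W
Q = ΔT/R_total = 17/0.1604
Q = 106 W
T_interface = T_inner + Q·ΣR(inner→interface) = 7 + 106×0.06175

T ≈ 13.5 °C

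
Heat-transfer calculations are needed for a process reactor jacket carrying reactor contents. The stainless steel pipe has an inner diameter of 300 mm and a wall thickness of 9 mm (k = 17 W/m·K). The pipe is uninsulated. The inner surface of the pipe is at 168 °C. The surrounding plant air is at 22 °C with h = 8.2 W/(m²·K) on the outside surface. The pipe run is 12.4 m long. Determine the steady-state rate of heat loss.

Q ≈ 14800 W

Per-layer cylindrical resistances, series-summed:
R_stainless steel pipe wall = ln(159/150)/(2π×17×12.4) = 4.399×10^-5 K/W
R_outer film = 1/(h_o·2πr_oL) = 1/(8.2×2π×0.159×12.4) = 0.009844 K/W
R_total = 0.009888 K/W
Q = ΔT/R_total = 146/0.009888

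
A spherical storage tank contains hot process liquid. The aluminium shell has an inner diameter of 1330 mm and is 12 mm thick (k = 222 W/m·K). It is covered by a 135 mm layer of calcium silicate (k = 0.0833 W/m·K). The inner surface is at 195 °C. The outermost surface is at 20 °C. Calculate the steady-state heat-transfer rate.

Radial (spherical) resistances in series:
R_aluminium shell = (1/0.665 − 1/0.677)/(4π×222) = 9.555×10^-6 K/W
R_calcium silicate = (1/0.677 − 1/0.812)/(4π×0.0833) = 0.2346 K/W
R_total = 0.2346 K/W
Q = ΔT/R_total = 175/0.2346

Q ≈ 746 W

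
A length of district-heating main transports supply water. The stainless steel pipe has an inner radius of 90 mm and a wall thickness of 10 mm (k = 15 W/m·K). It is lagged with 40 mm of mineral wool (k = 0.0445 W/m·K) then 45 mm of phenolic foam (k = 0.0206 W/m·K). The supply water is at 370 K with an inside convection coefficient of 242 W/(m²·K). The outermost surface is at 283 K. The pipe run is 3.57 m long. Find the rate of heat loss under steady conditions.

Q ≈ 92.3 W

For a radial system each layer contributes R = ln(r_out/r_in)/(2πkL); films add R = 1/(hA).
R_inner film = 1/(h_i·2πr₁L) = 1/(242×2π×0.09×3.57) = 0.002047 K/W
R_stainless steel pipe wall = ln(100/90)/(2π×15×3.57) = 3.131×10^-4 K/W
R_mineral wool = ln(140/100)/(2π×0.0445×3.57) = 0.3371 K/W
R_phenolic foam = ln(185/140)/(2π×0.0206×3.57) = 0.6032 K/W
R_total = 0.9426 K/W
Q = ΔT/R_total = 87/0.9426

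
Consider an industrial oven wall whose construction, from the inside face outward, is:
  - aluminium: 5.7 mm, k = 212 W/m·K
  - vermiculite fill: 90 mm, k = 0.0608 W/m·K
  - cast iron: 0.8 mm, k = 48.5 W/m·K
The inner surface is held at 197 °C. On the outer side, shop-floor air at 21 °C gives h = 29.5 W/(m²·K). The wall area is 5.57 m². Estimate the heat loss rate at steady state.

Q ≈ 647 W

Model the wall as resistances in series:
R_aluminium = L/(kA) = 0.0057/(212×5.57) = 4.827×10^-6 K/W
R_vermiculite fill = L/(kA) = 0.09/(0.0608×5.57) = 0.2658 K/W
R_cast iron = L/(kA) = 0.0008/(48.5×5.57) = 2.961×10^-6 K/W
R_outer film = 1/(h_o·A) = 1/(29.5×5.57) = 0.006086 K/W
R_total = 0.2719 K/W
Q = ΔT / R_total = 176 / 0.2719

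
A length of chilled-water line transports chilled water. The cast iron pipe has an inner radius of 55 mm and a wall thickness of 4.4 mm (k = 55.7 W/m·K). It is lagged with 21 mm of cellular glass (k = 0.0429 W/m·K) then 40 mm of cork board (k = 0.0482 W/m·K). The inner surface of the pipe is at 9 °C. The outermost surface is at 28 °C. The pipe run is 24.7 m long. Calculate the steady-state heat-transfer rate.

Q ≈ 191 W

Cylindrical conduction, so R = ln(r₂/r₁)/(2πkL) per layer, in series:
R_cast iron pipe wall = ln(59.4/55)/(2π×55.7×24.7) = 8.903×10^-6 K/W
R_cellular glass = ln(80.4/59.4)/(2π×0.0429×24.7) = 0.04547 K/W
R_cork board = ln(120.4/80.4)/(2π×0.0482×24.7) = 0.05398 K/W
R_total = 0.09946 K/W
Q = ΔT/R_total = 19/0.09946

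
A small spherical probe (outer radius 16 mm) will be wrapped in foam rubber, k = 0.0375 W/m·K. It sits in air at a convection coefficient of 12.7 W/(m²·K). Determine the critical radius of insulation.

r_cr ≈ 5.91 mm

For a sphere r_cr = 2k/h = 2×0.0375/12.7
r_cr = 5.91 mm; since the bare radius (16 mm) is above r_cr, any added insulation will reduce heat loss.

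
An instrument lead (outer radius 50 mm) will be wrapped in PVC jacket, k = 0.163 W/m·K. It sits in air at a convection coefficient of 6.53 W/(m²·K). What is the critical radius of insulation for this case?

For a cylinder r_cr = k/h = 0.163/6.53
r_cr = 25 mm; since the bare radius (50 mm) is above r_cr, any added insulation will reduce heat loss.

r_cr ≈ 25 mm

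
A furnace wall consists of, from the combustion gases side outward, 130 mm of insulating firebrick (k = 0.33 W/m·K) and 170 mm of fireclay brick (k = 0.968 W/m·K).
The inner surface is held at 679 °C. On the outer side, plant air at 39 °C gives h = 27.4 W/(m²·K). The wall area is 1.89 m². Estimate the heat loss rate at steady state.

Using the resistance-network approach (series):
R_insulating firebrick = L/(kA) = 0.13/(0.33×1.89) = 0.2084 K/W
R_fireclay brick = L/(kA) = 0.17/(0.968×1.89) = 0.09292 K/W
R_outer film = 1/(h_o·A) = 1/(27.4×1.89) = 0.01931 K/W
R_total = 0.3207 K/W
Q = ΔT / R_total = 640 / 0.3207

Q ≈ 2000 W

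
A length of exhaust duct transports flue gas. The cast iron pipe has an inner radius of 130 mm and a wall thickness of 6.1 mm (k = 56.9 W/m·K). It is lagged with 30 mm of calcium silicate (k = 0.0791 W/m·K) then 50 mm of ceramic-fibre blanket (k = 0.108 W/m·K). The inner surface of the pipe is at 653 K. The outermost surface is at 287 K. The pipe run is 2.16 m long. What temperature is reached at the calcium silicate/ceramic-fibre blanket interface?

Treating each annulus and film as a series resistance:
R_cast iron pipe wall = ln(136.1/130)/(2π×56.9×2.16) = 5.938×10^-5 K/W
R_calcium silicate = ln(166.1/136.1)/(2π×0.0791×2.16) = 0.1856 K/W
R_ceramic-fibre blanket = ln(216.1/166.1)/(2π×0.108×2.16) = 0.1795 K/W
R_total = 0.3652 K/W
Q = ΔT/R_total = 366/0.3652
Q = 1000 W
T_interface = T_inner − Q·ΣR(inner→interface) = 653 − 1000×0.1856

T ≈ 467 K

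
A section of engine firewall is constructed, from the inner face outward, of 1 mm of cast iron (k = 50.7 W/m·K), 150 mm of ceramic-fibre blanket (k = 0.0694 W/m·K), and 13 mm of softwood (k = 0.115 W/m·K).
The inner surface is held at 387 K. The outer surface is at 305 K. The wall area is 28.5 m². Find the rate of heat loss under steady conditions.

Treating each layer as a thermal resistance in series:
R_cast iron = L/(kA) = 0.001/(50.7×28.5) = 6.921×10^-7 K/W
R_ceramic-fibre blanket = L/(kA) = 0.15/(0.0694×28.5) = 0.07584 K/W
R_softwood = L/(kA) = 0.013/(0.115×28.5) = 0.003966 K/W
R_total = 0.07981 K/W
Q = ΔT / R_total = 82 / 0.07981

Q ≈ 1030 W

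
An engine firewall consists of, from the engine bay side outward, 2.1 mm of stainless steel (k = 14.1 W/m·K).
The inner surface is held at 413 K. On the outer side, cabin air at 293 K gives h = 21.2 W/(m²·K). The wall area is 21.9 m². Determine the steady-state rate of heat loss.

Q ≈ 55500 W

Treating each layer as a thermal resistance in series:
R_stainless steel = L/(kA) = 0.0021/(14.1×21.9) = 6.801×10^-6 K/W
R_outer film = 1/(h_o·A) = 1/(21.2×21.9) = 0.002154 K/W
R_total = 0.002161 K/W
Q = ΔT / R_total = 120 / 0.002161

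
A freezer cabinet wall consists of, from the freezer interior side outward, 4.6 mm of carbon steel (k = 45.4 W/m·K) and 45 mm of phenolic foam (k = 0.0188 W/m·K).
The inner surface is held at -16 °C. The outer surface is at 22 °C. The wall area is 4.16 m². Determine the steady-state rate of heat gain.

Q ≈ 66 W

Series thermal resistances:
R_carbon steel = L/(kA) = 0.0046/(45.4×4.16) = 2.436×10^-5 K/W
R_phenolic foam = L/(kA) = 0.045/(0.0188×4.16) = 0.5754 K/W
R_total = 0.5754 K/W
Q = ΔT / R_total = 38 / 0.5754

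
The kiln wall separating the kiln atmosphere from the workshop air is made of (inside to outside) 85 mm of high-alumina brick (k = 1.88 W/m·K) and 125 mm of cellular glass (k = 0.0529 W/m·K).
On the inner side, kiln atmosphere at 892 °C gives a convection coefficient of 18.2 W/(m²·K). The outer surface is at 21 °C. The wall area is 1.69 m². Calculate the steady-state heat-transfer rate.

Model the wall as resistances in series:
R_inner film = 1/(h_i·A) = 1/(18.2×1.69) = 0.03251 K/W
R_high-alumina brick = L/(kA) = 0.085/(1.88×1.69) = 0.02675 K/W
R_cellular glass = L/(kA) = 0.125/(0.0529×1.69) = 1.398 K/W
R_total = 1.457 K/W
Q = ΔT / R_total = 871 / 1.457

Q ≈ 598 W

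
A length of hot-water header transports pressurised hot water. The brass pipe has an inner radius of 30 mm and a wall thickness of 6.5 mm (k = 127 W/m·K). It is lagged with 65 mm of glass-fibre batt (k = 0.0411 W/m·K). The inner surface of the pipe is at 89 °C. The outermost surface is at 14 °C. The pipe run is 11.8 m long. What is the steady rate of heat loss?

Treating each annulus and film as a series resistance:
R_brass pipe wall = ln(36.5/30)/(2π×127×11.8) = 2.083×10^-5 K/W
R_glass-fibre batt = ln(101.5/36.5)/(2π×0.0411×11.8) = 0.3356 K/W
R_total = 0.3357 K/W
Q = ΔT/R_total = 75/0.3357

Q ≈ 223 W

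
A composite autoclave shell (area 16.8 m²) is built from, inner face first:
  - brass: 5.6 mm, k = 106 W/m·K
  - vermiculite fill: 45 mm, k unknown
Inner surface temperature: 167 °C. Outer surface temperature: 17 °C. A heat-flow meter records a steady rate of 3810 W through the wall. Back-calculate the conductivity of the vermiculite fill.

k ≈ 0.068 W/(m·K)

Model the wall as resistances in series:
R_brass = L/(kA) = 0.0056/(106×16.8) = 3.145×10^-6 K/W
Sum of known resistances R_other = 3.145×10^-6 K/W
Total R = ΔT/Q = 150/3810 = 0.03937 K/W
R_vermiculite fill = R_total − R_other = 0.03937 K/W
k = L/(R·A) = 0.045/(0.03937×16.8)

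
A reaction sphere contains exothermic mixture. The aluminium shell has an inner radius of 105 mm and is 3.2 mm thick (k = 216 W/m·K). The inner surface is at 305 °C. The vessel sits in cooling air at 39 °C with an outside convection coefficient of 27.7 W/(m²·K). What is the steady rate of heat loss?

For a spherical shell R = (1/r₁ − 1/r₂)/(4πk); film R = 1/(h·4πr²). In series:
R_aluminium shell = (1/0.105 − 1/0.1082)/(4π×216) = 1.038×10^-4 K/W
R_outer film = 1/(h·4πr_o²) = 1/(27.7×4π×0.1082²) = 0.2454 K/W
R_total = 0.2455 K/W
Q = ΔT/R_total = 266/0.2455

Q ≈ 1080 W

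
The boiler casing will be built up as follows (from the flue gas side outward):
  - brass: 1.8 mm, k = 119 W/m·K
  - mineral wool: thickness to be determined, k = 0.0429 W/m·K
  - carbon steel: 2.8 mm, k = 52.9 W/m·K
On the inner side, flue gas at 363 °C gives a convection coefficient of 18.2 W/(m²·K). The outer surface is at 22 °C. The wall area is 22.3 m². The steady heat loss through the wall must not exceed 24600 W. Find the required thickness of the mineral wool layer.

Using the resistance-network approach (series):
R_inner film = 1/(h_i·A) = 1/(18.2×22.3) = 0.002464 K/W
R_brass = L/(kA) = 0.0018/(119×22.3) = 6.783×10^-7 K/W
R_carbon steel = L/(kA) = 0.0028/(52.9×22.3) = 2.374×10^-6 K/W
Sum of the known resistances R_other = 0.002467 K/W
Required total resistance R_tot = ΔT/Q_allow = 341/24600 = 0.01386 K/W
R_mineral wool = R_tot − R_other = 0.01139 K/W
L = R·k·A = 0.01139×0.0429×22.3

L ≈ 10.9 mm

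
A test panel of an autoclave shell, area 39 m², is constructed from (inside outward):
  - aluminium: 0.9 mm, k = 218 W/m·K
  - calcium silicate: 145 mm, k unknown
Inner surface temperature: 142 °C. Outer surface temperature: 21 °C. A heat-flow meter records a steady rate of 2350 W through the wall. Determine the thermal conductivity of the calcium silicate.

k ≈ 0.0722 W/(m·K)

Model the wall as resistances in series:
R_aluminium = L/(kA) = 0.0009/(218×39) = 1.059×10^-7 K/W
Sum of known resistances R_other = 1.059×10^-7 K/W
Total R = ΔT/Q = 121/2350 = 0.05149 K/W
R_calcium silicate = R_total − R_other = 0.05149 K/W
k = L/(R·A) = 0.145/(0.05149×39)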